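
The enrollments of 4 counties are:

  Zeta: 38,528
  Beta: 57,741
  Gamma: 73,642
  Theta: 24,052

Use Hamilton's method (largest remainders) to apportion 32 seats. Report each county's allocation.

Standard divisor: 193963 ÷ 32 ≈ 6061.344.
Standard quotas: Zeta 6.3563, Beta 9.5261, Gamma 12.1495, Theta 3.9681.
Lower quotas: Zeta 6, Beta 9, Gamma 12, Theta 3 (sum 30, leaving 2 seats).
Remainders in descending order: Theta 0.9681, Beta 0.5261, Zeta 0.3563, Gamma 0.1495.
The surplus seats go to Theta, Beta.

Zeta: 6, Beta: 10, Gamma: 12, Theta: 4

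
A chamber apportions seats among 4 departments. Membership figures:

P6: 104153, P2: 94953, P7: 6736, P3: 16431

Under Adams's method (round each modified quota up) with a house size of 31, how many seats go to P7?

Standard divisor 222273/31 ≈ 7170.097; standard quotas: P6 14.526, P2 13.243, P7 0.939, P3 2.292.
Rounding up gives 15, 14, 1, 3 = 33 seats, so the divisor must be adjusted.
With modified divisor 7700: modified quotas P6 13.526, P2 12.332, P7 0.875, P3 2.134.
Rounding up: P6 14, P2 13, P7 1, P3 3 (total 31).
P7 receives 1.

1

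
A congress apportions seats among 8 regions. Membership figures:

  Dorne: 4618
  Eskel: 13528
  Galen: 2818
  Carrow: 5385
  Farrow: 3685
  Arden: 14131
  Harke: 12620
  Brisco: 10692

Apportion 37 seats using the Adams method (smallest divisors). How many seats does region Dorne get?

Standard divisor 67477/37 ≈ 1823.703; standard quotas: Dorne 2.532, Eskel 7.418, Galen 1.545, Carrow 2.953, Farrow 2.021, Arden 7.749, Harke 6.920, Brisco 5.863.
Rounding up gives 3, 8, 2, 3, 3, 8, 7, 6 = 40 seats, so the divisor must be adjusted.
With modified divisor 2060: modified quotas Dorne 2.242, Eskel 6.567, Galen 1.368, Carrow 2.614, Farrow 1.789, Arden 6.860, Harke 6.126, Brisco 5.190.
Rounding up: Dorne 3, Eskel 7, Galen 2, Carrow 3, Farrow 2, Arden 7, Harke 7, Brisco 6 (total 37).
Dorne receives 3.

3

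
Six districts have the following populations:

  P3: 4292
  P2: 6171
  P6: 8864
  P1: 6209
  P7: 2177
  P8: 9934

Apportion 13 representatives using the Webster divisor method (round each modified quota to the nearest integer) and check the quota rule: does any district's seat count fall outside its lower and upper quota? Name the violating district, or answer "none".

Standard quotas: P3 1.482, P2 2.131, P6 3.061, P1 2.144, P7 0.752, P8 3.430.
Webster allocation: P3 2, P2 2, P6 3, P1 2, P7 1, P8 3.
Every allocation lies between the lower and upper quota.

none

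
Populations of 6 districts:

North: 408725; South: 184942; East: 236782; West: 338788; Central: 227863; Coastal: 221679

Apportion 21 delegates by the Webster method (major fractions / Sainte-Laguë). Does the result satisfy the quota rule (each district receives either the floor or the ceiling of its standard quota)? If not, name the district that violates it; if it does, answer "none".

none

Standard quotas: North 5.302, South 2.399, East 3.072, West 4.395, Central 2.956, Coastal 2.876.
Webster allocation: North 5, South 2, East 3, West 5, Central 3, Coastal 3.
Every allocation lies between the lower and upper quota.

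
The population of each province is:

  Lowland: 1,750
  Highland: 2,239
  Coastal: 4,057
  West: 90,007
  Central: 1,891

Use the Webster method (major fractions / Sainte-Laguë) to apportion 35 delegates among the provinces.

Lowland 1, Highland 1, Coastal 1, West 31, Central 1

Standard divisor 99944/35 ≈ 2855.543; standard quotas: Lowland 0.613, Highland 0.784, Coastal 1.421, West 31.520, Central 0.662.
Rounding to the nearest integer gives 1, 1, 1, 32, 1 = 36 seats, so the divisor must be adjusted.
With modified divisor 2900: modified quotas Lowland 0.603, Highland 0.772, Coastal 1.399, West 31.037, Central 0.652.
Rounding to the nearest integer: Lowland 1, Highland 1, Coastal 1, West 31, Central 1 (total 35).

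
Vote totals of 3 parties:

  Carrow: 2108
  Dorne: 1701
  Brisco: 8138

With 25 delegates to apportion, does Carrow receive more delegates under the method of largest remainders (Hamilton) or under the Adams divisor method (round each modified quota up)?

Hamilton: Carrow 4, Dorne 4, Brisco 17.
Adams: Carrow 5, Dorne 4, Brisco 16.
Carrow gets 4 under Hamilton and 5 under Adams.

Adams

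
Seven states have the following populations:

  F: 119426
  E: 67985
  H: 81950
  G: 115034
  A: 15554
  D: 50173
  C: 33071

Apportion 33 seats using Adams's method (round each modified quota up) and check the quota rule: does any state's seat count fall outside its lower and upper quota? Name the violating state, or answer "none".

Standard quotas: F 8.156, E 4.643, H 5.597, G 7.856, A 1.062, D 3.427, C 2.259.
Adams allocation: F 8, E 5, H 5, G 7, A 1, D 4, C 3.
Every allocation lies between the lower and upper quota.

none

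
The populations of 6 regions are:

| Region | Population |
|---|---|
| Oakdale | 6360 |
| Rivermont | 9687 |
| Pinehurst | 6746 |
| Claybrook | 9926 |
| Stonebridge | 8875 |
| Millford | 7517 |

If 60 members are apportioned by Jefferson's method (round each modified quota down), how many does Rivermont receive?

Standard divisor 49111/60 ≈ 818.517; standard quotas: Oakdale 7.770, Rivermont 11.835, Pinehurst 8.242, Claybrook 12.127, Stonebridge 10.843, Millford 9.184.
Rounding down gives 7, 11, 8, 12, 10, 9 = 57 seats, so the divisor must be adjusted.
With modified divisor 780: modified quotas Oakdale 8.154, Rivermont 12.419, Pinehurst 8.649, Claybrook 12.726, Stonebridge 11.378, Millford 9.637.
Rounding down: Oakdale 8, Rivermont 12, Pinehurst 8, Claybrook 12, Stonebridge 11, Millford 9 (total 60).
Rivermont receives 12.

12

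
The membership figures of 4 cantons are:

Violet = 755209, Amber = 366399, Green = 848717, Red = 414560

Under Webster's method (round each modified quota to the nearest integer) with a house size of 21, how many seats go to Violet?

7

Standard divisor 2384885/21 ≈ 113565.952; standard quotas: Violet 6.650, Amber 3.226, Green 7.473, Red 3.650.
Rounding to the nearest integer gives Violet 7, Amber 3, Green 7, Red 4 — total 21, matching the house size, so no adjustment is needed.
Violet receives 7.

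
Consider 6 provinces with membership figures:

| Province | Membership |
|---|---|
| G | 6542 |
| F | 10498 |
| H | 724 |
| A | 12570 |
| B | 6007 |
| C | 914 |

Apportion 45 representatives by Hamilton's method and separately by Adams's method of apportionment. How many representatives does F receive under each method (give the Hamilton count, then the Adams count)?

13 and 12

Hamilton: G 8, F 13, H 1, A 15, B 7, C 1.
Adams: G 8, F 12, H 1, A 15, B 7, C 2.
F gets 13 under Hamilton and 12 under Adams.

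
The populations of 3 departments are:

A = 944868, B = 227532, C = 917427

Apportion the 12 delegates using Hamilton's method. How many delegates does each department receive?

A: 6; B: 1; C: 5

Standard divisor: 2089827 ÷ 12 ≈ 174152.25.
Standard quotas: A 5.4255, B 1.3065, C 5.2680.
Lower quotas: A 5, B 1, C 5 (sum 11, leaving 1 seat).
Remainders in descending order: A 0.4255, B 0.3065, C 0.2680.
Largest remainder: A receives the extra seat.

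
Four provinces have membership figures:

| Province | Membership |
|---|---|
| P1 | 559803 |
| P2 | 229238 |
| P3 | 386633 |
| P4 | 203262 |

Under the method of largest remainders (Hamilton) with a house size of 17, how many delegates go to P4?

Standard divisor: 1378936 ÷ 17 ≈ 81113.882.
Standard quotas: P1 6.9014, P2 2.8261, P3 4.7665, P4 2.5059.
Lower quotas: P1 6, P2 2, P3 4, P4 2 (sum 14, leaving 3 seats).
Remainders in descending order: P1 0.9014, P2 0.8261, P3 0.7665, P4 0.5059.
Largest remainders: P1, P2, P3 receive the extra seats.
P4 receives 2.

2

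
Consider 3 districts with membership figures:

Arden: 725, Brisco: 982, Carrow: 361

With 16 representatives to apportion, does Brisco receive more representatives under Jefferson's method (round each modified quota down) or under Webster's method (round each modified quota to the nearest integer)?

Jefferson: Arden 6, Brisco 8, Carrow 2.
Webster: Arden 6, Brisco 7, Carrow 3.
Brisco gets 8 under Jefferson and 7 under Webster.

Jefferson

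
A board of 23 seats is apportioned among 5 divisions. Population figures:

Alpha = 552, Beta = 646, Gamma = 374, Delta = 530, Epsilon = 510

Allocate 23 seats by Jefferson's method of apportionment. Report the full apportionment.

Alpha: 5, Beta: 6, Gamma: 3, Delta: 5, Epsilon: 4

Standard divisor 2612/23 ≈ 113.565; standard quotas: Alpha 4.861, Beta 5.688, Gamma 3.293, Delta 4.667, Epsilon 4.491.
Rounding down gives 4, 5, 3, 4, 4 = 20 seats, so the divisor must be adjusted.
With modified divisor 104: modified quotas Alpha 5.308, Beta 6.212, Gamma 3.596, Delta 5.096, Epsilon 4.904.
Rounding down: Alpha 5, Beta 6, Gamma 3, Delta 5, Epsilon 4 (total 23).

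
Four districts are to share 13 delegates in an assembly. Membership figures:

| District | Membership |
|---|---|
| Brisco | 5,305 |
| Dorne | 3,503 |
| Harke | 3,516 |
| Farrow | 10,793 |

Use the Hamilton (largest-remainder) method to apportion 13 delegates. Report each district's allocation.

The standard divisor is 23117/13 ≈ 1778.231.
Standard quotas: Brisco 2.9833, Dorne 1.9699, Harke 1.9772, Farrow 6.0695.
Lower quotas: Brisco 2, Dorne 1, Harke 1, Farrow 6 (sum 10, leaving 3 seats).
Remainders in descending order: Brisco 0.9833, Harke 0.9772, Dorne 0.9699, Farrow 0.0695.
Largest remainders: Brisco, Harke, Dorne receive the extra seats.

Brisco: 3, Dorne: 2, Harke: 2, Farrow: 6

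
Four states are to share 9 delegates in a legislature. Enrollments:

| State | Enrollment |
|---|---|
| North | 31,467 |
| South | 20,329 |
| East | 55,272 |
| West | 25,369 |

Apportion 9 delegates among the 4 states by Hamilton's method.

The standard divisor is 132437/9 ≈ 14715.222.
Standard quotas: North 2.1384, South 1.3815, East 3.7561, West 1.7240.
Lower quotas: North 2, South 1, East 3, West 1 (sum 7, leaving 2 seats).
Remainders in descending order: East 0.7561, West 0.7240, South 0.3815, North 0.1384.
The surplus seats go to East, West.

North 2; South 1; East 4; West 2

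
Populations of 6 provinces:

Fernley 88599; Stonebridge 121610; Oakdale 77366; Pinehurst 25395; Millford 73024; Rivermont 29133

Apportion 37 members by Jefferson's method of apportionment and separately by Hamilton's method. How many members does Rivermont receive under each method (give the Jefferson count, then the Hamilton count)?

Jefferson: Fernley 8, Stonebridge 11, Oakdale 7, Pinehurst 2, Millford 7, Rivermont 2.
Hamilton: Fernley 8, Stonebridge 11, Oakdale 7, Pinehurst 2, Millford 6, Rivermont 3.
Rivermont gets 2 under Jefferson and 3 under Hamilton.

2 and 3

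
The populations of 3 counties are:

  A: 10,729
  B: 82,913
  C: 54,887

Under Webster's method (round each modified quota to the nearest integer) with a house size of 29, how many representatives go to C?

11

Standard divisor 148529/29 ≈ 5121.69; standard quotas: A 2.095, B 16.189, C 10.717.
Rounding to the nearest integer gives A 2, B 16, C 11 — total 29, matching the house size, so no adjustment is needed.
C receives 11.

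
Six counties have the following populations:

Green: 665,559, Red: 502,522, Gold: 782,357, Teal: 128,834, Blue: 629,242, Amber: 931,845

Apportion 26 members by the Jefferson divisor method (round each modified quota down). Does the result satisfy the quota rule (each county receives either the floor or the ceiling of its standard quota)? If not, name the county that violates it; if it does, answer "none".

Standard quotas: Green 4.754, Red 3.589, Gold 5.588, Teal 0.920, Blue 4.494, Amber 6.655.
Jefferson allocation: Green 5, Red 3, Gold 6, Teal 1, Blue 4, Amber 7.
Every allocation lies between the lower and upper quota.

none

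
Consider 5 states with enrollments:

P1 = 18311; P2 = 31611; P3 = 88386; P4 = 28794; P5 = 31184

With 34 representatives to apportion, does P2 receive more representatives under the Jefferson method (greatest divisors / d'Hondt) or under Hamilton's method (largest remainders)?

Jefferson: P1 3, P2 5, P3 16, P4 5, P5 5.
Hamilton: P1 3, P2 6, P3 15, P4 5, P5 5.
P2 gets 5 under Jefferson and 6 under Hamilton.

Hamilton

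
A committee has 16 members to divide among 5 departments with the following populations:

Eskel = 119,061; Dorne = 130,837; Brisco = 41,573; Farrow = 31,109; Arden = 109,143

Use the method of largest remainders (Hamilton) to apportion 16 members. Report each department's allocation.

The standard divisor is 431723/16 ≈ 26982.688.
Standard quotas: Eskel 4.4125, Dorne 4.8489, Brisco 1.5407, Farrow 1.1529, Arden 4.0449.
Lower quotas: Eskel 4, Dorne 4, Brisco 1, Farrow 1, Arden 4 (sum 14, leaving 2 seats).
Remainders in descending order: Dorne 0.8489, Brisco 0.5407, Eskel 0.4125, Farrow 0.1529, Arden 0.0449.
The surplus seats go to Dorne, Brisco.

Eskel=4, Dorne=5, Brisco=2, Farrow=1, Arden=4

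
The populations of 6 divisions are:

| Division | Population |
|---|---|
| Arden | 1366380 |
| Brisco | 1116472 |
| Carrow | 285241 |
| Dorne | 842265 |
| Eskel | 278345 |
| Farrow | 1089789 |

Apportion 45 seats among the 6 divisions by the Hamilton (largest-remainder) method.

Arden 12, Brisco 10, Carrow 3, Dorne 8, Eskel 2, Farrow 10

Standard divisor: 4978492 ÷ 45 ≈ 110633.156.
Standard quotas: Arden 12.3505, Brisco 10.0917, Carrow 2.5783, Dorne 7.6131, Eskel 2.5159, Farrow 9.8505.
Lower quotas: Arden 12, Brisco 10, Carrow 2, Dorne 7, Eskel 2, Farrow 9 (sum 42, leaving 3 seats).
Remainders in descending order: Farrow 0.8505, Dorne 0.6131, Carrow 0.5783, Eskel 0.5159, Arden 0.3505, Brisco 0.0917.
The surplus seats go to Farrow, Dorne, Carrow.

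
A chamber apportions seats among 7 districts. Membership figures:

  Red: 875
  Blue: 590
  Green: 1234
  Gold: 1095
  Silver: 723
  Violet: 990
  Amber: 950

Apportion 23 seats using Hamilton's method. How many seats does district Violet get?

Standard divisor: 6457 ÷ 23 ≈ 280.739.
Standard quotas: Red 3.117, Blue 2.102, Green 4.396, Gold 3.900, Silver 2.575, Violet 3.526, Amber 3.384.
Lower quotas: Red 3, Blue 2, Green 4, Gold 3, Silver 2, Violet 3, Amber 3 (sum 20, leaving 3 seats).
Remainders in descending order: Gold 0.900, Silver 0.575, Violet 0.526, Green 0.396, Amber 0.384, Red 0.117, Blue 0.102.
Largest remainders: Gold, Silver, Violet receive the extra seats.
Violet receives 4.

4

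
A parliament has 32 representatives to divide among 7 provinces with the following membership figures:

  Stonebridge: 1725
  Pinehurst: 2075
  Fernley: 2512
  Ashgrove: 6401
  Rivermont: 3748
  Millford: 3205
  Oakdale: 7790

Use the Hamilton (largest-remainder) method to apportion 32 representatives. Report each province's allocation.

Stonebridge 2; Pinehurst 2; Fernley 3; Ashgrove 8; Rivermont 4; Millford 4; Oakdale 9

The standard divisor is 27456/32 = 858.
Standard quotas: Stonebridge 2.0105, Pinehurst 2.4184, Fernley 2.9277, Ashgrove 7.4604, Rivermont 4.3683, Millford 3.7354, Oakdale 9.0793.
Lower quotas: Stonebridge 2, Pinehurst 2, Fernley 2, Ashgrove 7, Rivermont 4, Millford 3, Oakdale 9 (sum 29, leaving 3 seats).
Remainders in descending order: Fernley 0.9277, Millford 0.7354, Ashgrove 0.4604, Pinehurst 0.4184, Rivermont 0.3683, Oakdale 0.0793, Stonebridge 0.0105.
Largest remainders: Fernley, Millford, Ashgrove receive the extra seats.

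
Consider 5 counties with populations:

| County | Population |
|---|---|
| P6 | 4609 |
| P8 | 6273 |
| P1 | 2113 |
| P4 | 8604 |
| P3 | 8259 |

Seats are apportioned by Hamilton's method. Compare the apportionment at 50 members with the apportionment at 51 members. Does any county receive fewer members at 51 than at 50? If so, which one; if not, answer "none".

At 50 seats: P6 8, P8 10, P1 4, P4 14, P3 14.
At 51 seats: P6 8, P8 11, P1 3, P4 15, P3 14.
P1 drops from 4 to 3.

P1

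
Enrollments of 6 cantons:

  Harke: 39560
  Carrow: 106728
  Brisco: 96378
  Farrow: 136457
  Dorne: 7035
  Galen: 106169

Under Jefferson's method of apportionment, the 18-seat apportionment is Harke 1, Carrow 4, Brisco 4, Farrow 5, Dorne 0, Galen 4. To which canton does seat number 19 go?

Priority for the next seat is population ÷ (current seats + 1).
Priorities: Harke 19780.000, Carrow 21345.600, Brisco 19275.600, Farrow 22742.833, Dorne 7035.000, Galen 21233.800.
Highest priority: Farrow.

Farrow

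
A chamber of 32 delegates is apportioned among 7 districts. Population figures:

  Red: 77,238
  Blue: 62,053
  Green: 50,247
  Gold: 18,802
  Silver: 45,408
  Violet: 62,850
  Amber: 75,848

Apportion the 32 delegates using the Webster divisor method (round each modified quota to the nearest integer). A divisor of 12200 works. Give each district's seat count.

Red=6, Blue=5, Green=4, Gold=2, Silver=4, Violet=5, Amber=6

With modified divisor 12200: modified quotas Red 6.331, Blue 5.086, Green 4.119, Gold 1.541, Silver 3.722, Violet 5.152, Amber 6.217.
Rounding to the nearest integer: Red 6, Blue 5, Green 4, Gold 2, Silver 4, Violet 5, Amber 6 (total 32).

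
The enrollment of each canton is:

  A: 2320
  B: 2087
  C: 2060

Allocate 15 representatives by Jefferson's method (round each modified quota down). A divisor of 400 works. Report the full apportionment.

With modified divisor 400: modified quotas A 5.800, B 5.218, C 5.150.
Rounding down: A 5, B 5, C 5 (total 15).

A: 5; B: 5; C: 5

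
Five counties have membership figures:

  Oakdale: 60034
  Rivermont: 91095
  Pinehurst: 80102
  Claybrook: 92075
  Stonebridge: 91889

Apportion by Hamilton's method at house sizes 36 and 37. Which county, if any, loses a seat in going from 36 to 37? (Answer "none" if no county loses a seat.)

none

At 36 seats: Oakdale 5, Rivermont 8, Pinehurst 7, Claybrook 8, Stonebridge 8.
At 37 seats: Oakdale 6, Rivermont 8, Pinehurst 7, Claybrook 8, Stonebridge 8.
No county's allocation decreased.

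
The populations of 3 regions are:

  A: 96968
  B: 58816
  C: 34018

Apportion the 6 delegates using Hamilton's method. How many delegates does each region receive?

Standard divisor: 189802 ÷ 6 ≈ 31633.667.
Standard quotas: A 3.0653, B 1.8593, C 1.0754.
Lower quotas: A 3, B 1, C 1 (sum 5, leaving 1 seat).
Remainders in descending order: B 0.8593, C 0.0754, A 0.0653.
The surplus seat goes to B.

A 3, B 2, C 1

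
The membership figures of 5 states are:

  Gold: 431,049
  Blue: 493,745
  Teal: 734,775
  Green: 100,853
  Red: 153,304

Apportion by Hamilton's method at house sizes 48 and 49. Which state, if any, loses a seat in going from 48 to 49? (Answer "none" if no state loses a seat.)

At 48 seats: Gold 11, Blue 12, Teal 18, Green 3, Red 4.
At 49 seats: Gold 11, Blue 13, Teal 19, Green 2, Red 4.
Green drops from 3 to 2.

Green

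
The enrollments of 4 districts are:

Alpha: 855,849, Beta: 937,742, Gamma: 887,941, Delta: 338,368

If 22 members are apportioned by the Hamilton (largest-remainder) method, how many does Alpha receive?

6

Standard divisor: 3019900 ÷ 22 ≈ 137268.182.
Standard quotas: Alpha 6.2349, Beta 6.8315, Gamma 6.4687, Delta 2.4650.
Lower quotas: Alpha 6, Beta 6, Gamma 6, Delta 2 (sum 20, leaving 2 seats).
Remainders in descending order: Beta 0.8315, Gamma 0.4687, Delta 0.4650, Alpha 0.2349.
The surplus seats go to Beta, Gamma.
Alpha receives 6.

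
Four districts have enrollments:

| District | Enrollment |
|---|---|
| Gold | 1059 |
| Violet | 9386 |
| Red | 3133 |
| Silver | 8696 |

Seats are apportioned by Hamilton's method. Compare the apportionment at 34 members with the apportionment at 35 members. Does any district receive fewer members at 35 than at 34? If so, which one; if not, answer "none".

At 34 seats: Gold 2, Violet 14, Red 5, Silver 13.
At 35 seats: Gold 1, Violet 15, Red 5, Silver 14.
Gold drops from 2 to 1.

Gold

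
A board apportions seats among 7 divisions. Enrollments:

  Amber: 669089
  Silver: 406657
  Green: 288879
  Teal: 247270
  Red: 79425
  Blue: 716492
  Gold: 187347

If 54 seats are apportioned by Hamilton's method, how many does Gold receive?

Standard divisor: 2595159 ÷ 54 ≈ 48058.5.
Standard quotas: Amber 13.9224, Silver 8.4617, Green 6.0110, Teal 5.1452, Red 1.6527, Blue 14.9087, Gold 3.8983.
Lower quotas: Amber 13, Silver 8, Green 6, Teal 5, Red 1, Blue 14, Gold 3 (sum 50, leaving 4 seats).
Remainders in descending order: Amber 0.9224, Blue 0.9087, Gold 0.8983, Red 0.6527, Silver 0.4617, Teal 0.1452, Green 0.0110.
Largest remainders: Amber, Blue, Gold, Red receive the extra seats.
Gold receives 4.

4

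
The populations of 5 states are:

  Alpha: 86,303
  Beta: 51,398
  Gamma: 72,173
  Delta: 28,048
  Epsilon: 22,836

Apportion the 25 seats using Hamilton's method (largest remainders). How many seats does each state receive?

Standard divisor: 260758 ÷ 25 ≈ 10430.32.
Standard quotas: Alpha 8.2742, Beta 4.9277, Gamma 6.9195, Delta 2.6891, Epsilon 2.1894.
Lower quotas: Alpha 8, Beta 4, Gamma 6, Delta 2, Epsilon 2 (sum 22, leaving 3 seats).
Remainders in descending order: Beta 0.9277, Gamma 0.9195, Delta 0.6891, Alpha 0.2742, Epsilon 0.1894.
Largest remainders: Beta, Gamma, Delta receive the extra seats.

Alpha=8, Beta=5, Gamma=7, Delta=3, Epsilon=2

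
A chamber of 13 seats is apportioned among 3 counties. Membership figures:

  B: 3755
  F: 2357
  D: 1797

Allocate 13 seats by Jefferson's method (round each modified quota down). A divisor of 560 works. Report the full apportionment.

With modified divisor 560: modified quotas B 6.705, F 4.209, D 3.209.
Rounding down: B 6, F 4, D 3 (total 13).

B 6, F 4, D 3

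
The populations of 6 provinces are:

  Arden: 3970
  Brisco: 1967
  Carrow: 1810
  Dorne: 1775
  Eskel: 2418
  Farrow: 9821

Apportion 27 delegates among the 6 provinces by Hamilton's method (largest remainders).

Total 21761; standard divisor 21761/27 ≈ 805.963.
Standard quotas: Arden 4.9258, Brisco 2.4406, Carrow 2.2458, Dorne 2.2023, Eskel 3.0001, Farrow 12.1854.
Lower quotas: Arden 4, Brisco 2, Carrow 2, Dorne 2, Eskel 3, Farrow 12 (sum 25, leaving 2 seats).
Remainders in descending order: Arden 0.9258, Brisco 0.4406, Carrow 0.2458, Dorne 0.2023, Farrow 0.1854, Eskel 0.0001.
Largest remainders: Arden, Brisco receive the extra seats.

Arden 5; Brisco 3; Carrow 2; Dorne 2; Eskel 3; Farrow 12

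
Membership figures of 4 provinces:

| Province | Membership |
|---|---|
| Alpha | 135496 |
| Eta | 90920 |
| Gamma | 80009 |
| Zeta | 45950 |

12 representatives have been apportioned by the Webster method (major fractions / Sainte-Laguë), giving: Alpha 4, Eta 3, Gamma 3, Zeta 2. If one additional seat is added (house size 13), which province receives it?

Alpha

Priority for the next seat is population ÷ (current seats + 0.5).
Priorities: Alpha 30110.222, Eta 25977.143, Gamma 22859.714, Zeta 18380.000.
Highest priority: Alpha.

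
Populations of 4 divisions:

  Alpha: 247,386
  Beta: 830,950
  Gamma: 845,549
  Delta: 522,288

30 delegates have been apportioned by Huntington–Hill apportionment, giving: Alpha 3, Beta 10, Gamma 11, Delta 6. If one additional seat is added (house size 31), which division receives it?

Delta

Priority for the next seat is population ÷ (√(s·(s+1))).
Priorities: Alpha 71414.187, Beta 79227.974, Gamma 73595.594, Delta 80590.788.
Highest priority: Delta.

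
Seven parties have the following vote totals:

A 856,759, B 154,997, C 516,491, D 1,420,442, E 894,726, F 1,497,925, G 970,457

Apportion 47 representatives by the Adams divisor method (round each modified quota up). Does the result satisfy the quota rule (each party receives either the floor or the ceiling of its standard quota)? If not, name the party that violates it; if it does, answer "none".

Standard quotas: A 6.380, B 1.154, C 3.846, D 10.577, E 6.662, F 11.154, G 7.226.
Adams allocation: A 6, B 2, C 4, D 10, E 7, F 11, G 7.
Every allocation lies between the lower and upper quota.

none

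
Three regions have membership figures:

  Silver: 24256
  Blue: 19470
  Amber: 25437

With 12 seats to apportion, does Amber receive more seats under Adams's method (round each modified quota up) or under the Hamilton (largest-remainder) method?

Adams: Silver 4, Blue 4, Amber 4.
Hamilton: Silver 4, Blue 3, Amber 5.
Amber gets 4 under Adams and 5 under Hamilton.

Hamilton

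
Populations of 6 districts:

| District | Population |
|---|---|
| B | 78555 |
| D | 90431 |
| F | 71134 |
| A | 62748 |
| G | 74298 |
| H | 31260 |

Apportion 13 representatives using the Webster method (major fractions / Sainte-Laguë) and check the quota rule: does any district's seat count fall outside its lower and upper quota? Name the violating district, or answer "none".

Standard quotas: B 2.500, D 2.878, F 2.264, A 1.997, G 2.365, H 0.995.
Webster allocation: B 3, D 3, F 2, A 2, G 2, H 1.
Every allocation lies between the lower and upper quota.

none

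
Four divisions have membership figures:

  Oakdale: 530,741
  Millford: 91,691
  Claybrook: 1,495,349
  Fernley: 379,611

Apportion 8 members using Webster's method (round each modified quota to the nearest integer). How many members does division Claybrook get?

Standard divisor 2497392/8 ≈ 312174; standard quotas: Oakdale 1.700, Millford 0.294, Claybrook 4.790, Fernley 1.216.
Rounding to the nearest integer gives Oakdale 2, Millford 0, Claybrook 5, Fernley 1 — total 8, matching the house size, so no adjustment is needed.
Claybrook receives 5.

5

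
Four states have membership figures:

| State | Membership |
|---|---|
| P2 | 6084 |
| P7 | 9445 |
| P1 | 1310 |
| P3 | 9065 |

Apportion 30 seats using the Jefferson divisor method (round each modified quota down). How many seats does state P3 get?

Standard divisor 25904/30 ≈ 863.467; standard quotas: P2 7.046, P7 10.938, P1 1.517, P3 10.498.
Rounding down gives 7, 10, 1, 10 = 28 seats, so the divisor must be adjusted.
With modified divisor 800: modified quotas P2 7.605, P7 11.806, P1 1.637, P3 11.331.
Rounding down: P2 7, P7 11, P1 1, P3 11 (total 30).
P3 receives 11.

11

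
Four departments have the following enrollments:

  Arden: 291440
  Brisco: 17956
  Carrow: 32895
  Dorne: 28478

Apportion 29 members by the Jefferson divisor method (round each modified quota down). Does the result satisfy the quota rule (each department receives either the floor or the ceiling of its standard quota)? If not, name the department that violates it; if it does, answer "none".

Arden

Standard quotas: Arden 22.795, Brisco 1.404, Carrow 2.573, Dorne 2.227.
Jefferson allocation: Arden 24, Brisco 1, Carrow 2, Dorne 2.
Arden has quota 22.795 (lower 22, upper 23) but receives 24 — outside the quota interval.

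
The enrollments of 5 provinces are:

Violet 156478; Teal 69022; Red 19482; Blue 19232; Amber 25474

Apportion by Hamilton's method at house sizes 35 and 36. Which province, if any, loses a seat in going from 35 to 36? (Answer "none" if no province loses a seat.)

Red

At 35 seats: Violet 19, Teal 8, Red 3, Blue 2, Amber 3.
At 36 seats: Violet 20, Teal 9, Red 2, Blue 2, Amber 3.
Red drops from 3 to 2.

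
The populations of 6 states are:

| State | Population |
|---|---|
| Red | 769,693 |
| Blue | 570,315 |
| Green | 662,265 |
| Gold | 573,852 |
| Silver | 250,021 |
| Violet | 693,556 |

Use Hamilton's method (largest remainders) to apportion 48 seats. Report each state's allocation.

Red 11, Blue 8, Green 9, Gold 8, Silver 3, Violet 9

Total 3519702; standard divisor 3519702/48 ≈ 73327.125.
Standard quotas: Red 10.4967, Blue 7.7777, Green 9.0317, Gold 7.8259, Silver 3.4097, Violet 9.4584.
Lower quotas: Red 10, Blue 7, Green 9, Gold 7, Silver 3, Violet 9 (sum 45, leaving 3 seats).
Remainders in descending order: Gold 0.8259, Blue 0.7777, Red 0.4967, Violet 0.4584, Silver 0.4097, Green 0.0317.
Largest remainders: Gold, Blue, Red receive the extra seats.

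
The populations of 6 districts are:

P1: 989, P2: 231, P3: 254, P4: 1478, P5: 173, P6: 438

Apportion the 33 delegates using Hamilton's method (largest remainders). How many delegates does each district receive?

Total 3563; standard divisor 3563/33 ≈ 107.97.
Standard quotas: P1 9.160, P2 2.139, P3 2.353, P4 13.689, P5 1.602, P6 4.057.
Lower quotas: P1 9, P2 2, P3 2, P4 13, P5 1, P6 4 (sum 31, leaving 2 seats).
Remainders in descending order: P4 0.689, P5 0.602, P3 0.353, P1 0.160, P2 0.139, P6 0.057.
The surplus seats go to P4, P5.

P1=9, P2=2, P3=2, P4=14, P5=2, P6=4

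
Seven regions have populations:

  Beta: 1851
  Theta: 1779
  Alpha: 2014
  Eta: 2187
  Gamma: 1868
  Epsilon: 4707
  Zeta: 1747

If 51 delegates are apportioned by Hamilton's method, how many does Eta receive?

Total 16153; standard divisor 16153/51 ≈ 316.725.
Standard quotas: Beta 5.844, Theta 5.617, Alpha 6.359, Eta 6.905, Gamma 5.898, Epsilon 14.861, Zeta 5.516.
Lower quotas: Beta 5, Theta 5, Alpha 6, Eta 6, Gamma 5, Epsilon 14, Zeta 5 (sum 46, leaving 5 seats).
Remainders in descending order: Eta 0.905, Gamma 0.898, Epsilon 0.861, Beta 0.844, Theta 0.617, Zeta 0.516, Alpha 0.359.
The surplus seats go to Eta, Gamma, Epsilon, Beta, Theta.
Eta receives 7.

7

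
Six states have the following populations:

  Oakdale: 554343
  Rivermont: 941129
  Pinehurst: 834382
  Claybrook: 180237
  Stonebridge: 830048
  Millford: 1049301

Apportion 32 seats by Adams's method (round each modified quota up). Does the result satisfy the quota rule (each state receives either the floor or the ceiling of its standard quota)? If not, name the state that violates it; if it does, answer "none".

none

Standard quotas: Oakdale 4.041, Rivermont 6.861, Pinehurst 6.083, Claybrook 1.314, Stonebridge 6.051, Millford 7.650.
Adams allocation: Oakdale 4, Rivermont 7, Pinehurst 6, Claybrook 2, Stonebridge 6, Millford 7.
Every allocation lies between the lower and upper quota.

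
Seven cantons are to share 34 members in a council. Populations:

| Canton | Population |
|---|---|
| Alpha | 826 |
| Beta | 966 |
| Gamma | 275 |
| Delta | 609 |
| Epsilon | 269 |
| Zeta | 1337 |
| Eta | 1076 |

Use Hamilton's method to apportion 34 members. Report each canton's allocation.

Total 5358; standard divisor 5358/34 ≈ 157.588.
Standard quotas: Alpha 5.242, Beta 6.130, Gamma 1.745, Delta 3.865, Epsilon 1.707, Zeta 8.484, Eta 6.828.
Lower quotas: Alpha 5, Beta 6, Gamma 1, Delta 3, Epsilon 1, Zeta 8, Eta 6 (sum 30, leaving 4 seats).
Remainders in descending order: Delta 0.865, Eta 0.828, Gamma 0.745, Epsilon 0.707, Zeta 0.484, Alpha 0.242, Beta 0.130.
Largest remainders: Delta, Eta, Gamma, Epsilon receive the extra seats.

Alpha: 5; Beta: 6; Gamma: 2; Delta: 4; Epsilon: 2; Zeta: 8; Eta: 7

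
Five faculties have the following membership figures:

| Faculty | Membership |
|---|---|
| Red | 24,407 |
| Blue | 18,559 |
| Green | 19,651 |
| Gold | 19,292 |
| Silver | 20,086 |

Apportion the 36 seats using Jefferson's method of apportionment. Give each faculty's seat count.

Standard divisor 101995/36 ≈ 2833.194; standard quotas: Red 8.615, Blue 6.551, Green 6.936, Gold 6.809, Silver 7.090.
Rounding down gives 8, 6, 6, 6, 7 = 33 seats, so the divisor must be adjusted.
With modified divisor 2700: modified quotas Red 9.040, Blue 6.874, Green 7.278, Gold 7.145, Silver 7.439.
Rounding down: Red 9, Blue 6, Green 7, Gold 7, Silver 7 (total 36).

Red 9, Blue 6, Green 7, Gold 7, Silver 7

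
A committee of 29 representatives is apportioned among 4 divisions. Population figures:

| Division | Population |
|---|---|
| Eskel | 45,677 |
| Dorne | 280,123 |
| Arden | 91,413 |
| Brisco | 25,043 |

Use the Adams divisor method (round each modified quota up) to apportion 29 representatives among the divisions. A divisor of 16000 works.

Eskel: 3, Dorne: 18, Arden: 6, Brisco: 2

With modified divisor 16000: modified quotas Eskel 2.855, Dorne 17.508, Arden 5.713, Brisco 1.565.
Rounding up: Eskel 3, Dorne 18, Arden 6, Brisco 2 (total 29).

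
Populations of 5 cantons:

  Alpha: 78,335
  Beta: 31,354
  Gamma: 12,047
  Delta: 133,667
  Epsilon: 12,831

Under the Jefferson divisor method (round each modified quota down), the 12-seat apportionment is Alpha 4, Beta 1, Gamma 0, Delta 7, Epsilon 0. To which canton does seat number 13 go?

Priority for the next seat is population ÷ (current seats + 1).
Priorities: Alpha 15667.000, Beta 15677.000, Gamma 12047.000, Delta 16708.375, Epsilon 12831.000.
Highest priority: Delta.

Delta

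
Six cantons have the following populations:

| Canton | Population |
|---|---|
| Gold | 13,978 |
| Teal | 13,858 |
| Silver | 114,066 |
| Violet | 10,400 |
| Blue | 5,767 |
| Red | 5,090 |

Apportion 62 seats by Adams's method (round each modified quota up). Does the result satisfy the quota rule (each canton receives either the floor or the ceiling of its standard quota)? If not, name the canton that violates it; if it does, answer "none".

Standard quotas: Gold 5.312, Teal 5.266, Silver 43.345, Violet 3.952, Blue 2.191, Red 1.934.
Adams allocation: Gold 6, Teal 5, Silver 42, Violet 4, Blue 3, Red 2.
Silver has quota 43.345 (lower 43, upper 44) but receives 42 — outside the quota interval.

Silver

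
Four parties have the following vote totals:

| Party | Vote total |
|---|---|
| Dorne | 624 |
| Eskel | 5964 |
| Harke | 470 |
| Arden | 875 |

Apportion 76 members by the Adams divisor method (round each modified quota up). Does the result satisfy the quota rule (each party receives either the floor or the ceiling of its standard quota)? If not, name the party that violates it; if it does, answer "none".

Eskel

Standard quotas: Dorne 5.978, Eskel 57.137, Harke 4.503, Arden 8.383.
Adams allocation: Dorne 6, Eskel 56, Harke 5, Arden 9.
Eskel has quota 57.137 (lower 57, upper 58) but receives 56 — outside the quota interval.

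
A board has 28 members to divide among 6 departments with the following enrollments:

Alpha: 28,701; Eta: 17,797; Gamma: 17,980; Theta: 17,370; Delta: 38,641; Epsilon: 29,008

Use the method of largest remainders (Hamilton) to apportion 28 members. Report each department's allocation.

Alpha 6, Eta 3, Gamma 3, Theta 3, Delta 7, Epsilon 6

The standard divisor is 149497/28 ≈ 5339.179.
Standard quotas: Alpha 5.3755, Eta 3.3333, Gamma 3.3676, Theta 3.2533, Delta 7.2373, Epsilon 5.4330.
Lower quotas: Alpha 5, Eta 3, Gamma 3, Theta 3, Delta 7, Epsilon 5 (sum 26, leaving 2 seats).
Remainders in descending order: Epsilon 0.4330, Alpha 0.3755, Gamma 0.3676, Eta 0.3333, Theta 0.2533, Delta 0.2373.
The surplus seats go to Epsilon, Alpha.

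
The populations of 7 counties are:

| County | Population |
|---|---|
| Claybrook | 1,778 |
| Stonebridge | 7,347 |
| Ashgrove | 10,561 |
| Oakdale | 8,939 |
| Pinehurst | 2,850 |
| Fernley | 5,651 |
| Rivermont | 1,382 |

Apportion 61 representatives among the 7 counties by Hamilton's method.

Claybrook=3; Stonebridge=12; Ashgrove=17; Oakdale=14; Pinehurst=4; Fernley=9; Rivermont=2

Total 38508; standard divisor 38508/61 ≈ 631.279.
Standard quotas: Claybrook 2.8165, Stonebridge 11.6383, Ashgrove 16.7295, Oakdale 14.1601, Pinehurst 4.5146, Fernley 8.9517, Rivermont 2.1892.
Lower quotas: Claybrook 2, Stonebridge 11, Ashgrove 16, Oakdale 14, Pinehurst 4, Fernley 8, Rivermont 2 (sum 57, leaving 4 seats).
Remainders in descending order: Fernley 0.9517, Claybrook 0.8165, Ashgrove 0.7295, Stonebridge 0.6383, Pinehurst 0.5146, Rivermont 0.1892, Oakdale 0.1601.
The surplus seats go to Fernley, Claybrook, Ashgrove, Stonebridge.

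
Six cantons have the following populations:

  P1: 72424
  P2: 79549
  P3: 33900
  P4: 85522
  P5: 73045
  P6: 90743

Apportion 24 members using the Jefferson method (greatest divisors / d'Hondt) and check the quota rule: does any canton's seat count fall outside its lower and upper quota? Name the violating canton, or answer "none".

Standard quotas: P1 3.994, P2 4.387, P3 1.870, P4 4.716, P5 4.028, P6 5.004.
Jefferson allocation: P1 4, P2 4, P3 2, P4 5, P5 4, P6 5.
Every allocation lies between the lower and upper quota.

none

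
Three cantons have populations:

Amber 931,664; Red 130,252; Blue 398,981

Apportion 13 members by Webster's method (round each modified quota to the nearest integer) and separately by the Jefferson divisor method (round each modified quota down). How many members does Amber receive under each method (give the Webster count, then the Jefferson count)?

8 and 9

Webster: Amber 8, Red 1, Blue 4.
Jefferson: Amber 9, Red 1, Blue 3.
Amber gets 8 under Webster and 9 under Jefferson.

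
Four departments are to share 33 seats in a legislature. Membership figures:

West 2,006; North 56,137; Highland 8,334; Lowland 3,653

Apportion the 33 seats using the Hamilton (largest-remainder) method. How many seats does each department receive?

Total 70130; standard divisor 70130/33 ≈ 2125.152.
Standard quotas: West 0.9439, North 26.4155, Highland 3.9216, Lowland 1.7189.
Lower quotas: West 0, North 26, Highland 3, Lowland 1 (sum 30, leaving 3 seats).
Remainders in descending order: West 0.9439, Highland 0.9216, Lowland 0.7189, North 0.4155.
Largest remainders: West, Highland, Lowland receive the extra seats.

West: 1; North: 26; Highland: 4; Lowland: 2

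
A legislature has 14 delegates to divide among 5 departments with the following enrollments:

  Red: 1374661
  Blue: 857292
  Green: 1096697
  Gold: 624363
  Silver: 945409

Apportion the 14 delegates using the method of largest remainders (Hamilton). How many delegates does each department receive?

Standard divisor: 4898422 ÷ 14 ≈ 349887.286.
Standard quotas: Red 3.9289, Blue 2.4502, Green 3.1344, Gold 1.7845, Silver 2.7020.
Lower quotas: Red 3, Blue 2, Green 3, Gold 1, Silver 2 (sum 11, leaving 3 seats).
Remainders in descending order: Red 0.9289, Gold 0.7845, Silver 0.7020, Blue 0.4502, Green 0.1344.
Largest remainders: Red, Gold, Silver receive the extra seats.

Red: 4; Blue: 2; Green: 3; Gold: 2; Silver: 3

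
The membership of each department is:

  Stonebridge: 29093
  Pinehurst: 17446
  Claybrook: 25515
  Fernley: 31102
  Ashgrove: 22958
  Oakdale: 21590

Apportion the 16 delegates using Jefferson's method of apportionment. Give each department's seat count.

Standard divisor 147704/16 ≈ 9231.5; standard quotas: Stonebridge 3.151, Pinehurst 1.890, Claybrook 2.764, Fernley 3.369, Ashgrove 2.487, Oakdale 2.339.
Rounding down gives 3, 1, 2, 3, 2, 2 = 13 seats, so the divisor must be adjusted.
With modified divisor 7710: modified quotas Stonebridge 3.773, Pinehurst 2.263, Claybrook 3.309, Fernley 4.034, Ashgrove 2.978, Oakdale 2.800.
Rounding down: Stonebridge 3, Pinehurst 2, Claybrook 3, Fernley 4, Ashgrove 2, Oakdale 2 (total 16).

Stonebridge: 3, Pinehurst: 2, Claybrook: 3, Fernley: 4, Ashgrove: 2, Oakdale: 2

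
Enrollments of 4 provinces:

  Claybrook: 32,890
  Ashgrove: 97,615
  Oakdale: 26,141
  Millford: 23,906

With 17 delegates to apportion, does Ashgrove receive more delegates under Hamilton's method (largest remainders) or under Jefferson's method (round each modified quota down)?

Jefferson

Hamilton: Claybrook 3, Ashgrove 9, Oakdale 3, Millford 2.
Jefferson: Claybrook 3, Ashgrove 10, Oakdale 2, Millford 2.
Ashgrove gets 9 under Hamilton and 10 under Jefferson.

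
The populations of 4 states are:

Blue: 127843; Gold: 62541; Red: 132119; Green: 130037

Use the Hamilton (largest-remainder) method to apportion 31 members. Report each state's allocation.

Total 452540; standard divisor 452540/31 ≈ 14598.065.
Standard quotas: Blue 8.7575, Gold 4.2842, Red 9.0504, Green 8.9078.
Lower quotas: Blue 8, Gold 4, Red 9, Green 8 (sum 29, leaving 2 seats).
Remainders in descending order: Green 0.9078, Blue 0.7575, Gold 0.2842, Red 0.0504.
Largest remainders: Green, Blue receive the extra seats.

Blue: 9, Gold: 4, Red: 9, Green: 9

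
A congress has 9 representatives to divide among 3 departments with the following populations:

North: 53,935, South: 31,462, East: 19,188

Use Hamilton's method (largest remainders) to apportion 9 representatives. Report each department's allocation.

North 4, South 3, East 2

Total 104585; standard divisor 104585/9 ≈ 11620.556.
Standard quotas: North 4.6413, South 2.7074, East 1.6512.
Lower quotas: North 4, South 2, East 1 (sum 7, leaving 2 seats).
Remainders in descending order: South 0.7074, East 0.6512, North 0.6413.
The surplus seats go to South, East.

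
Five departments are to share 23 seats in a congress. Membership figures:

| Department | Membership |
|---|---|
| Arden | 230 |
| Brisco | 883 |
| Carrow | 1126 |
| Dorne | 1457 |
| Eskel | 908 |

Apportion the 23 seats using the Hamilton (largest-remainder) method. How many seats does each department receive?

Total 4604; standard divisor 4604/23 ≈ 200.174.
Standard quotas: Arden 1.149, Brisco 4.411, Carrow 5.625, Dorne 7.279, Eskel 4.536.
Lower quotas: Arden 1, Brisco 4, Carrow 5, Dorne 7, Eskel 4 (sum 21, leaving 2 seats).
Remainders in descending order: Carrow 0.625, Eskel 0.536, Brisco 0.411, Dorne 0.279, Arden 0.149.
Largest remainders: Carrow, Eskel receive the extra seats.

Arden: 1, Brisco: 4, Carrow: 6, Dorne: 7, Eskel: 5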